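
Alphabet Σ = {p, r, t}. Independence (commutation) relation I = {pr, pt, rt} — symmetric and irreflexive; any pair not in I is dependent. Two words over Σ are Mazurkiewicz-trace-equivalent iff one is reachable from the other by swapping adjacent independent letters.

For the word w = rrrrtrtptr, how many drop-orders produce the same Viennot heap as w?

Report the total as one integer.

drop 0:r onto floor
drop 1:r onto {0:r}
drop 2:r onto {1:r}
drop 3:r onto {2:r}
drop 4:t onto floor
drop 5:r onto {3:r}
drop 6:t onto {4:t}
drop 7:p onto floor
drop 8:t onto {6:t}
drop 9:r onto {5:r}
ground layer = {0:r, 4:t, 7:p}
drop-orders for the pieces not yet dropped (sum over which currently-grounded one goes next):
  1 to go: {7} 1  {8} 1  {9} 1
  2 to go: {5,9} 1  {6,8} 1  {7,8} 2  {7,9} 2  {8,9} 2
  3 to go: {3,5,9} 1  {4,6,8} 1  {5,7,9} 3  {5,8,9} 3  {6,7,8} 3  {6,8,9} 3  {7,8,9} 6
  4 to go: {2,3,5,9} 1  {3,5,7,9} 4  {3,5,8,9} 4  {4,6,7,8} 4  {4,6,8,9} 4  {5,6,8,9} 6  {5,7,8,9} 12  {6,7,8,9} 12
  5 to go: {1,2,3,5,9} 1  {2,3,5,7,9} 5  {2,3,5,8,9} 5  {3,5,6,8,9} 10  {3,5,7,8,9} 20  {4,5,6,8,9} 10  {4,6,7,8,9} 20  {5,6,7,8,9} 30
  6 to go: {0,1,2,3,5,9} 1  {1,2,3,5,7,9} 6  {1,2,3,5,8,9} 6  {2,3,5,6,8,9} 15  {2,3,5,7,8,9} 30  {3,4,5,6,8,9} 20  {3,5,6,7,8,9} 60  {4,5,6,7,8,9} 60
  7 to go: {0,1,2,3,5,7,9} 7  {0,1,2,3,5,8,9} 7  {1,2,3,5,6,8,9} 21  {1,2,3,5,7,8,9} 42  {2,3,4,5,6,8,9} 35  {2,3,5,6,7,8,9} 105  {3,4,5,6,7,8,9} 140
  8 to go: {0,1,2,3,5,6,8,9} 28  {0,1,2,3,5,7,8,9} 56  {1,2,3,4,5,6,8,9} 56  {1,2,3,5,6,7,8,9} 168  {2,3,4,5,6,7,8,9} 280
  if 0:r drops first: 504 orders
  if 4:t drops first: 252 orders
  if 7:p drops first: 84 orders
heap linearizations: 840

840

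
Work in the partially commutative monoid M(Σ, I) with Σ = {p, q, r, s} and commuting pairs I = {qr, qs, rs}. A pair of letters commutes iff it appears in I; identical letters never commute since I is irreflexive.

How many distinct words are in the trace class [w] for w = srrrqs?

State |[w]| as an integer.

60

0(s) covers ∅
1(r) covers ∅
2(r) covers 1:r
3(r) covers 2:r
4(q) covers ∅
5(s) covers 0:s
floor of heap: 0:s, 1:r, 4:q
completions by unplaced set U, small U first (add the entries for U minus each lowest piece of U):
  |U|=1: {3}:1  {4}:1  {5}:1
  |U|=2: {0,5}:1  {2,3}:1  {3,4}:2  {3,5}:2  {4,5}:2
  |U|=3: {0,3,5}:3  {0,4,5}:3  {1,2,3}:1  {2,3,4}:3  {2,3,5}:3  {3,4,5}:6
  |U|=4: {0,2,3,5}:6  {0,3,4,5}:12  {1,2,3,4}:4  {1,2,3,5}:4  {2,3,4,5}:12
  start at 0(s): 20
  start at 1(r): 30
  start at 4(q): 10
sum over floor = 60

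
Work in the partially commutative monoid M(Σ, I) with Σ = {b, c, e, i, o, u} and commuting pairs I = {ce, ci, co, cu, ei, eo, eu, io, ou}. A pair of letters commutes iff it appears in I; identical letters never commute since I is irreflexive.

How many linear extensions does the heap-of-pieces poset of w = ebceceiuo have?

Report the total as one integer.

630

piece 0:e — minimal
piece 1:b rests on {0:e}
piece 2:c rests on {1:b}
piece 3:e rests on {1:b}
piece 4:c rests on {2:c}
piece 5:e rests on {3:e}
piece 6:i rests on {1:b}
piece 7:u rests on {6:i}
piece 8:o rests on {1:b}
minimal pieces: {0:e}
ways to finish when only these pieces remain (= sum over removing one remaining piece with nothing left below it):
  1 left: {4}→1  {5}→1  {7}→1  {8}→1
  2 left: {2,4}→1  {3,5}→1  {4,5}→2  {4,7}→2  {4,8}→2  {5,7}→2  {5,8}→2  {6,7}→1  {7,8}→2
  3 left: {2,4,5}→3  {2,4,7}→3  {2,4,8}→3  {3,4,5}→3  {3,5,7}→3  {3,5,8}→3  {4,5,7}→6  {4,5,8}→6  {4,6,7}→3  {4,7,8}→6  {5,6,7}→3  {5,7,8}→6  {6,7,8}→3
  4 left: {2,3,4,5}→6  {2,4,5,7}→12  {2,4,5,8}→12  {2,4,6,7}→6  {2,4,7,8}→12  {3,4,5,7}→12  {3,4,5,8}→12  {3,5,6,7}→6  {3,5,7,8}→12  {4,5,6,7}→12  {4,5,7,8}→24  {4,6,7,8}→12  {5,6,7,8}→12
  5 left: {2,3,4,5,7}→30  {2,3,4,5,8}→30  {2,4,5,6,7}→30  {2,4,5,7,8}→60  {2,4,6,7,8}→30  {3,4,5,6,7}→30  {3,4,5,7,8}→60  {3,5,6,7,8}→30  {4,5,6,7,8}→60
  6 left: {2,3,4,5,6,7}→90  {2,3,4,5,7,8}→180  {2,4,5,6,7,8}→180  {3,4,5,6,7,8}→180
  7 left: {2,3,4,5,6,7,8}→630
  placing 0:e first → 630 extensions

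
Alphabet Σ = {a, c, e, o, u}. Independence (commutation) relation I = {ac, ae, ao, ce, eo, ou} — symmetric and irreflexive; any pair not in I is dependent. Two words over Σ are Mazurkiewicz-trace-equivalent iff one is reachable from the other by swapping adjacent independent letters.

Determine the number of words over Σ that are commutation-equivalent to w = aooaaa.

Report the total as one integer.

drop 0:a onto floor
drop 1:o onto floor
drop 2:o onto {1:o}
drop 3:a onto {0:a}
drop 4:a onto {3:a}
drop 5:a onto {4:a}
ground layer = {0:a, 1:o}
drop-orders for the pieces not yet dropped (sum over which currently-grounded one goes next):
  1 to go: {2} 1  {5} 1
  2 to go: {1,2} 1  {2,5} 2  {4,5} 1
  3 to go: {1,2,5} 3  {2,4,5} 3  {3,4,5} 1
  4 to go: {0,3,4,5} 1  {1,2,4,5} 6  {2,3,4,5} 4
  if 0:a drops first: 10 orders
  if 1:o drops first: 5 orders
heap linearizations: 15

15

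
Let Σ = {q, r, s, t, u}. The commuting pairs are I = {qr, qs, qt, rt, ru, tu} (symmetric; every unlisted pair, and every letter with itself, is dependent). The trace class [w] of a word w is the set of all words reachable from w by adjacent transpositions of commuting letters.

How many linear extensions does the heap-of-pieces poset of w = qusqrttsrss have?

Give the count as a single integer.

27

#0=q has no predecessor
#1=u depends on [0:q]
#2=s depends on [1:u]
#3=q depends on [1:u]
#4=r depends on [2:s]
#5=t depends on [2:s]
#6=t depends on [5:t]
#7=s depends on [4:r, 6:t]
#8=r depends on [7:s]
#9=s depends on [8:r]
#10=s depends on [9:s]
sources: [0:q]
N(rest) = Σ N(rest − s) over sources s of rest; N(one piece) = 1:
  size 1 → [3]=1  [10]=1
  size 2 → [3,10]=2  [9,10]=1
  size 3 → [3,9,10]=3  [8,9,10]=1
  size 4 → [3,8,9,10]=4  [7,8,9,10]=1
  size 5 → [3,7,8,9,10]=5  [4,7,8,9,10]=1  [6,7,8,9,10]=1
  size 6 → [3,4,7,8,9,10]=6  [3,6,7,8,9,10]=6  [4,6,7,8,9,10]=2  [5,6,7,8,9,10]=1
  size 7 → [3,4,6,7,8,9,10]=14  [3,5,6,7,8,9,10]=7  [4,5,6,7,8,9,10]=3
  size 8 → [2,4,5,6,7,8,9,10]=3  [3,4,5,6,7,8,9,10]=24
  size 9 → [2,3,4,5,6,7,8,9,10]=27
  first=0(q) contributes 27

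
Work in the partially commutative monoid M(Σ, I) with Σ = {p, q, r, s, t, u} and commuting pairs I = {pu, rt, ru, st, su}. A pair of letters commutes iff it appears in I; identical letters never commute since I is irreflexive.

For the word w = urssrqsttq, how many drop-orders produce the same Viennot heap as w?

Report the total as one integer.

15

piece 0:u — minimal
piece 1:r — minimal
piece 2:s rests on {1:r}
piece 3:s rests on {2:s}
piece 4:r rests on {3:s}
piece 5:q rests on {0:u, 4:r}
piece 6:s rests on {5:q}
piece 7:t rests on {5:q}
piece 8:t rests on {7:t}
piece 9:q rests on {6:s, 8:t}
minimal pieces: {0:u, 1:r}
ways to finish when only these pieces remain (= sum over removing one remaining piece with nothing left below it):
  1 left: {9}→1
  2 left: {6,9}→1  {8,9}→1
  3 left: {6,8,9}→2  {7,8,9}→1
  4 left: {6,7,8,9}→3
  5 left: {5,6,7,8,9}→3
  6 left: {0,5,6,7,8,9}→3  {4,5,6,7,8,9}→3
  7 left: {0,4,5,6,7,8,9}→6  {3,4,5,6,7,8,9}→3
  8 left: {0,3,4,5,6,7,8,9}→9  {2,3,4,5,6,7,8,9}→3
  placing 0:u first → 3 extensions
  placing 1:r first → 12 extensions
total linear extensions = 15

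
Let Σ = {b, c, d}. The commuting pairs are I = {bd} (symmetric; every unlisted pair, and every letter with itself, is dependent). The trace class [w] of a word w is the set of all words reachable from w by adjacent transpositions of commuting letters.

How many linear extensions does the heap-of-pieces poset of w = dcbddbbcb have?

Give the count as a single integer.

piece 0:d — minimal
piece 1:c rests on {0:d}
piece 2:b rests on {1:c}
piece 3:d rests on {1:c}
piece 4:d rests on {3:d}
piece 5:b rests on {2:b}
piece 6:b rests on {5:b}
piece 7:c rests on {4:d, 6:b}
piece 8:b rests on {7:c}
minimal pieces: {0:d}
ways to finish when only these pieces remain (= sum over removing one remaining piece with nothing left below it):
  1 left: {8}→1
  2 left: {7,8}→1
  3 left: {4,7,8}→1  {6,7,8}→1
  4 left: {3,4,7,8}→1  {4,6,7,8}→2  {5,6,7,8}→1
  5 left: {2,5,6,7,8}→1  {3,4,6,7,8}→3  {4,5,6,7,8}→3
  6 left: {2,4,5,6,7,8}→4  {3,4,5,6,7,8}→6
  7 left: {2,3,4,5,6,7,8}→10
  placing 0:d first → 10 extensions

10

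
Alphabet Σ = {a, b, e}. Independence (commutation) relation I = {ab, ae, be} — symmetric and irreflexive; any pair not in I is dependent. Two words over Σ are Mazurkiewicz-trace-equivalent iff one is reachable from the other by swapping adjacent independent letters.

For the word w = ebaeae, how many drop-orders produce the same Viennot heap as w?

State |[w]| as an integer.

0(e) covers ∅
1(b) covers ∅
2(a) covers ∅
3(e) covers 0:e
4(a) covers 2:a
5(e) covers 3:e
floor of heap: 0:e, 1:b, 2:a
completions by unplaced set U, small U first (add the entries for U minus each lowest piece of U):
  |U|=1: {1}:1  {4}:1  {5}:1
  |U|=2: {1,4}:2  {1,5}:2  {2,4}:1  {3,5}:1  {4,5}:2
  |U|=3: {0,3,5}:1  {1,2,4}:3  {1,3,5}:3  {1,4,5}:6  {2,4,5}:3  {3,4,5}:3
  |U|=4: {0,1,3,5}:4  {0,3,4,5}:4  {1,2,4,5}:12  {1,3,4,5}:12  {2,3,4,5}:6
  start at 0(e): 30
  start at 1(b): 10
  start at 2(a): 20
sum over floor = 60

60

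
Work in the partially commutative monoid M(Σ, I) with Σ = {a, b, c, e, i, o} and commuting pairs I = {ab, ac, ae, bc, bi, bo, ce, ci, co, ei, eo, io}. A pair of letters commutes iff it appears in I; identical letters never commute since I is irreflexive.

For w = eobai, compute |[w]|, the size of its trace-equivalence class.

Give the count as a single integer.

0(e) covers ∅
1(o) covers ∅
2(b) covers 0:e
3(a) covers 1:o
4(i) covers 3:a
floor of heap: 0:e, 1:o
completions by unplaced set U, small U first (add the entries for U minus each lowest piece of U):
  |U|=1: {2}:1  {4}:1
  |U|=2: {0,2}:1  {2,4}:2  {3,4}:1
  |U|=3: {0,2,4}:3  {1,3,4}:1  {2,3,4}:3
  start at 0(e): 4
  start at 1(o): 6
sum over floor = 10

10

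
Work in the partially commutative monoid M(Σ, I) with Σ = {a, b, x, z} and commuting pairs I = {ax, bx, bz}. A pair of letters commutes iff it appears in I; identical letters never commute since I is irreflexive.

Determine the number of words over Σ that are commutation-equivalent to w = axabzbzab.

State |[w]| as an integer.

drop 0:a onto floor
drop 1:x onto floor
drop 2:a onto {0:a}
drop 3:b onto {2:a}
drop 4:z onto {1:x, 2:a}
drop 5:b onto {3:b}
drop 6:z onto {4:z}
drop 7:a onto {5:b, 6:z}
drop 8:b onto {7:a}
ground layer = {0:a, 1:x}
drop-orders for the pieces not yet dropped (sum over which currently-grounded one goes next):
  1 to go: {8} 1
  2 to go: {7,8} 1
  3 to go: {5,7,8} 1  {6,7,8} 1
  4 to go: {3,5,7,8} 1  {4,6,7,8} 1  {5,6,7,8} 2
  5 to go: {1,4,6,7,8} 1  {3,5,6,7,8} 3  {4,5,6,7,8} 3
  6 to go: {1,4,5,6,7,8} 4  {3,4,5,6,7,8} 6
  7 to go: {1,3,4,5,6,7,8} 10  {2,3,4,5,6,7,8} 6
  if 0:a drops first: 16 orders
  if 1:x drops first: 6 orders
heap linearizations: 22

22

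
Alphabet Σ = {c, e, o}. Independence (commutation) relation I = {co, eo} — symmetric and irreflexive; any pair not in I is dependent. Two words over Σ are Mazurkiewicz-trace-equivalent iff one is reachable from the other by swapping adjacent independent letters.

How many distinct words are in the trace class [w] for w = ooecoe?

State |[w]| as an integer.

drop 0:o onto floor
drop 1:o onto {0:o}
drop 2:e onto floor
drop 3:c onto {2:e}
drop 4:o onto {1:o}
drop 5:e onto {3:c}
ground layer = {0:o, 2:e}
drop-orders for the pieces not yet dropped (sum over which currently-grounded one goes next):
  1 to go: {4} 1  {5} 1
  2 to go: {1,4} 1  {3,5} 1  {4,5} 2
  3 to go: {0,1,4} 1  {1,4,5} 3  {2,3,5} 1  {3,4,5} 3
  4 to go: {0,1,4,5} 4  {1,3,4,5} 6  {2,3,4,5} 4
  if 0:o drops first: 10 orders
  if 2:e drops first: 10 orders
heap linearizations: 20

20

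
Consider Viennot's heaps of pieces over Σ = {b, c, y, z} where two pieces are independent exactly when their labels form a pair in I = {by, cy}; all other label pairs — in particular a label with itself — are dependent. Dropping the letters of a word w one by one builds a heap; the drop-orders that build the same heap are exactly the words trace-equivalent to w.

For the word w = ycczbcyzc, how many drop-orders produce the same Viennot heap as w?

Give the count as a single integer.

#0=y has no predecessor
#1=c has no predecessor
#2=c depends on [1:c]
#3=z depends on [0:y, 2:c]
#4=b depends on [3:z]
#5=c depends on [4:b]
#6=y depends on [3:z]
#7=z depends on [5:c, 6:y]
#8=c depends on [7:z]
sources: [0:y, 1:c]
N(rest) = Σ N(rest − s) over sources s of rest; N(one piece) = 1:
  size 1 → [8]=1
  size 2 → [7,8]=1
  size 3 → [5,7,8]=1  [6,7,8]=1
  size 4 → [4,5,7,8]=1  [5,6,7,8]=2
  size 5 → [4,5,6,7,8]=3
  size 6 → [3,4,5,6,7,8]=3
  size 7 → [0,3,4,5,6,7,8]=3  [2,3,4,5,6,7,8]=3
  first=0(y) contributes 3
  first=1(c) contributes 6
|[w]| = 9

9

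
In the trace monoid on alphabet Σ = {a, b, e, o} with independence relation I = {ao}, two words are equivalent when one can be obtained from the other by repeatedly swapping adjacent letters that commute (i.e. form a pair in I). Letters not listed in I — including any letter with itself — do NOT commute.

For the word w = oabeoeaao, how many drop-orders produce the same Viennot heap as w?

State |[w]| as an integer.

6

0(o) covers ∅
1(a) covers ∅
2(b) covers 0:o, 1:a
3(e) covers 2:b
4(o) covers 3:e
5(e) covers 4:o
6(a) covers 5:e
7(a) covers 6:a
8(o) covers 5:e
floor of heap: 0:o, 1:a
completions by unplaced set U, small U first (add the entries for U minus each lowest piece of U):
  |U|=1: {7}:1  {8}:1
  |U|=2: {6,7}:1  {7,8}:2
  |U|=3: {6,7,8}:3
  |U|=4: {5,6,7,8}:3
  |U|=5: {4,5,6,7,8}:3
  |U|=6: {3,4,5,6,7,8}:3
  |U|=7: {2,3,4,5,6,7,8}:3
  start at 0(o): 3
  start at 1(a): 3
sum over floor = 6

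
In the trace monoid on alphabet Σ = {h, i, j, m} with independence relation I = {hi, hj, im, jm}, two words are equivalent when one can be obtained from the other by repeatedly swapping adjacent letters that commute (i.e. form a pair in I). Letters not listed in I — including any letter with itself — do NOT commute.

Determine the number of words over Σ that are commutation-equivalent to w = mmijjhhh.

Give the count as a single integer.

56

#0=m has no predecessor
#1=m depends on [0:m]
#2=i has no predecessor
#3=j depends on [2:i]
#4=j depends on [3:j]
#5=h depends on [1:m]
#6=h depends on [5:h]
#7=h depends on [6:h]
sources: [0:m, 2:i]
N(rest) = Σ N(rest − s) over sources s of rest; N(one piece) = 1:
  size 1 → [4]=1  [7]=1
  size 2 → [3,4]=1  [4,7]=2  [6,7]=1
  size 3 → [2,3,4]=1  [3,4,7]=3  [4,6,7]=3  [5,6,7]=1
  size 4 → [1,5,6,7]=1  [2,3,4,7]=4  [3,4,6,7]=6  [4,5,6,7]=4
  size 5 → [0,1,5,6,7]=1  [1,4,5,6,7]=5  [2,3,4,6,7]=10  [3,4,5,6,7]=10
  size 6 → [0,1,4,5,6,7]=6  [1,3,4,5,6,7]=15  [2,3,4,5,6,7]=20
  first=0(m) contributes 35
  first=2(i) contributes 21
|[w]| = 56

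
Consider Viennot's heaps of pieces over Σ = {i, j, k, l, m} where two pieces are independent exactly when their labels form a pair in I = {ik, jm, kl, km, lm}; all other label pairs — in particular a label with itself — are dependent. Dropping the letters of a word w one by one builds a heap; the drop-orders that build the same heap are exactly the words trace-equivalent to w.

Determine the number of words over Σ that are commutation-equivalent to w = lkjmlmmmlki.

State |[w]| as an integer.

drop 0:l onto floor
drop 1:k onto floor
drop 2:j onto {0:l, 1:k}
drop 3:m onto floor
drop 4:l onto {2:j}
drop 5:m onto {3:m}
drop 6:m onto {5:m}
drop 7:m onto {6:m}
drop 8:l onto {4:l}
drop 9:k onto {2:j}
drop 10:i onto {7:m, 8:l}
ground layer = {0:l, 1:k, 3:m}
drop-orders for the pieces not yet dropped (sum over which currently-grounded one goes next):
  1 to go: {9} 1  {10} 1
  2 to go: {7,10} 1  {8,10} 1  {9,10} 2
  3 to go: {4,8,10} 1  {6,7,10} 1  {7,8,10} 2  {7,9,10} 3  {8,9,10} 3
  4 to go: {4,7,8,10} 3  {4,8,9,10} 4  {5,6,7,10} 1  {6,7,8,10} 3  {6,7,9,10} 4  {7,8,9,10} 8
  5 to go: {2,4,8,9,10} 4  {3,5,6,7,10} 1  {4,6,7,8,10} 6  {4,7,8,9,10} 15  {5,6,7,8,10} 4  {5,6,7,9,10} 5  {6,7,8,9,10} 15
  6 to go: {0,2,4,8,9,10} 4  {1,2,4,8,9,10} 4  {2,4,7,8,9,10} 19  {3,5,6,7,8,10} 5  {3,5,6,7,9,10} 6  {4,5,6,7,8,10} 10  {4,6,7,8,9,10} 36  {5,6,7,8,9,10} 24
  7 to go: {0,1,2,4,8,9,10} 8  {0,2,4,7,8,9,10} 23  {1,2,4,7,8,9,10} 23  {2,4,6,7,8,9,10} 55  {3,4,5,6,7,8,10} 15  {3,5,6,7,8,9,10} 35  {4,5,6,7,8,9,10} 70
  8 to go: {0,1,2,4,7,8,9,10} 54  {0,2,4,6,7,8,9,10} 78  {1,2,4,6,7,8,9,10} 78  {2,4,5,6,7,8,9,10} 125  {3,4,5,6,7,8,9,10} 120
  9 to go: {0,1,2,4,6,7,8,9,10} 210  {0,2,4,5,6,7,8,9,10} 203  {1,2,4,5,6,7,8,9,10} 203  {2,3,4,5,6,7,8,9,10} 245
  if 0:l drops first: 448 orders
  if 1:k drops first: 448 orders
  if 3:m drops first: 616 orders
heap linearizations: 1512

1512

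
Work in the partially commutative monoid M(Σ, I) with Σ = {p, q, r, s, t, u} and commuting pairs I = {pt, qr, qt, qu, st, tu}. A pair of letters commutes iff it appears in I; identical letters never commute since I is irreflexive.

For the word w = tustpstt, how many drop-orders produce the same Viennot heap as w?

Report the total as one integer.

70

piece 0:t — minimal
piece 1:u — minimal
piece 2:s rests on {1:u}
piece 3:t rests on {0:t}
piece 4:p rests on {2:s}
piece 5:s rests on {4:p}
piece 6:t rests on {3:t}
piece 7:t rests on {6:t}
minimal pieces: {0:t, 1:u}
ways to finish when only these pieces remain (= sum over removing one remaining piece with nothing left below it):
  1 left: {5}→1  {7}→1
  2 left: {4,5}→1  {5,7}→2  {6,7}→1
  3 left: {2,4,5}→1  {3,6,7}→1  {4,5,7}→3  {5,6,7}→3
  4 left: {0,3,6,7}→1  {1,2,4,5}→1  {2,4,5,7}→4  {3,5,6,7}→4  {4,5,6,7}→6
  5 left: {0,3,5,6,7}→5  {1,2,4,5,7}→5  {2,4,5,6,7}→10  {3,4,5,6,7}→10
  6 left: {0,3,4,5,6,7}→15  {1,2,4,5,6,7}→15  {2,3,4,5,6,7}→20
  placing 0:t first → 35 extensions
  placing 1:u first → 35 extensions
total linear extensions = 70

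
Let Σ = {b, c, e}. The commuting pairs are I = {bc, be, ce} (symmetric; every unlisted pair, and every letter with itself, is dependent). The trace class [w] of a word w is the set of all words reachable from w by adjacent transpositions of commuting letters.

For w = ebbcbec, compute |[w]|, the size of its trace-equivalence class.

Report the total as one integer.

210

#0=e has no predecessor
#1=b has no predecessor
#2=b depends on [1:b]
#3=c has no predecessor
#4=b depends on [2:b]
#5=e depends on [0:e]
#6=c depends on [3:c]
sources: [0:e, 1:b, 3:c]
N(rest) = Σ N(rest − s) over sources s of rest; N(one piece) = 1:
  size 1 → [4]=1  [5]=1  [6]=1
  size 2 → [0,5]=1  [2,4]=1  [3,6]=1  [4,5]=2  [4,6]=2  [5,6]=2
  size 3 → [0,4,5]=3  [0,5,6]=3  [1,2,4]=1  [2,4,5]=3  [2,4,6]=3  [3,4,6]=3  [3,5,6]=3  [4,5,6]=6
  size 4 → [0,2,4,5]=6  [0,3,5,6]=6  [0,4,5,6]=12  [1,2,4,5]=4  [1,2,4,6]=4  [2,3,4,6]=6  [2,4,5,6]=12  [3,4,5,6]=12
  size 5 → [0,1,2,4,5]=10  [0,2,4,5,6]=30  [0,3,4,5,6]=30  [1,2,3,4,6]=10  [1,2,4,5,6]=20  [2,3,4,5,6]=30
  first=0(e) contributes 60
  first=1(b) contributes 90
  first=3(c) contributes 60
|[w]| = 210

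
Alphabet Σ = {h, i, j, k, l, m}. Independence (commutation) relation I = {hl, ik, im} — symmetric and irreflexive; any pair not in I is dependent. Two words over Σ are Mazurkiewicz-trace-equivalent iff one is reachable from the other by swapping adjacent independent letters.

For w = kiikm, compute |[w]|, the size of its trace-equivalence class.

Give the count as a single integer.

drop 0:k onto floor
drop 1:i onto floor
drop 2:i onto {1:i}
drop 3:k onto {0:k}
drop 4:m onto {3:k}
ground layer = {0:k, 1:i}
drop-orders for the pieces not yet dropped (sum over which currently-grounded one goes next):
  1 to go: {2} 1  {4} 1
  2 to go: {1,2} 1  {2,4} 2  {3,4} 1
  3 to go: {0,3,4} 1  {1,2,4} 3  {2,3,4} 3
  if 0:k drops first: 6 orders
  if 1:i drops first: 4 orders
heap linearizations: 10

10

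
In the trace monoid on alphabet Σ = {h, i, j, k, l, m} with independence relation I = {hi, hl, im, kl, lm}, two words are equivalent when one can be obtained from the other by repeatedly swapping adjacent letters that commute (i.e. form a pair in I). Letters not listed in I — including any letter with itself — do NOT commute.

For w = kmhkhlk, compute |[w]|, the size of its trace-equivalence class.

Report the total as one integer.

0(k) covers ∅
1(m) covers 0:k
2(h) covers 1:m
3(k) covers 2:h
4(h) covers 3:k
5(l) covers ∅
6(k) covers 4:h
floor of heap: 0:k, 5:l
completions by unplaced set U, small U first (add the entries for U minus each lowest piece of U):
  |U|=1: {5}:1  {6}:1
  |U|=2: {4,6}:1  {5,6}:2
  |U|=3: {3,4,6}:1  {4,5,6}:3
  |U|=4: {2,3,4,6}:1  {3,4,5,6}:4
  |U|=5: {1,2,3,4,6}:1  {2,3,4,5,6}:5
  start at 0(k): 6
  start at 5(l): 1
sum over floor = 7

7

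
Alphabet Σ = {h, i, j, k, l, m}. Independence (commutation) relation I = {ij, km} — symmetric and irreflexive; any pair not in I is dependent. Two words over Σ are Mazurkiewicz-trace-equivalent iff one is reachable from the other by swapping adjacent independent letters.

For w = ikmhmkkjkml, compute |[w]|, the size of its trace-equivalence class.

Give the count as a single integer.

12

0(i) covers ∅
1(k) covers 0:i
2(m) covers 0:i
3(h) covers 1:k, 2:m
4(m) covers 3:h
5(k) covers 3:h
6(k) covers 5:k
7(j) covers 4:m, 6:k
8(k) covers 7:j
9(m) covers 7:j
10(l) covers 8:k, 9:m
floor of heap: 0:i
completions by unplaced set U, small U first (add the entries for U minus each lowest piece of U):
  |U|=1: {10}:1
  |U|=2: {8,10}:1  {9,10}:1
  |U|=3: {8,9,10}:2
  |U|=4: {7,8,9,10}:2
  |U|=5: {4,7,8,9,10}:2  {6,7,8,9,10}:2
  |U|=6: {4,6,7,8,9,10}:4  {5,6,7,8,9,10}:2
  |U|=7: {4,5,6,7,8,9,10}:6
  |U|=8: {3,4,5,6,7,8,9,10}:6
  |U|=9: {1,3,4,5,6,7,8,9,10}:6  {2,3,4,5,6,7,8,9,10}:6
  start at 0(i): 12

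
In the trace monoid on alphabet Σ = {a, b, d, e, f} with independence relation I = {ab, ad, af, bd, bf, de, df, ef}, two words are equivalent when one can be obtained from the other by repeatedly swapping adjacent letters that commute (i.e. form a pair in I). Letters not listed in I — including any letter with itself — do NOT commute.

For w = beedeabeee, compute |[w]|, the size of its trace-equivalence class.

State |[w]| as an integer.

20

0(b) covers ∅
1(e) covers 0:b
2(e) covers 1:e
3(d) covers ∅
4(e) covers 2:e
5(a) covers 4:e
6(b) covers 4:e
7(e) covers 5:a, 6:b
8(e) covers 7:e
9(e) covers 8:e
floor of heap: 0:b, 3:d
completions by unplaced set U, small U first (add the entries for U minus each lowest piece of U):
  |U|=1: {3}:1  {9}:1
  |U|=2: {3,9}:2  {8,9}:1
  |U|=3: {3,8,9}:3  {7,8,9}:1
  |U|=4: {3,7,8,9}:4  {5,7,8,9}:1  {6,7,8,9}:1
  |U|=5: {3,5,7,8,9}:5  {3,6,7,8,9}:5  {5,6,7,8,9}:2
  |U|=6: {3,5,6,7,8,9}:12  {4,5,6,7,8,9}:2
  |U|=7: {2,4,5,6,7,8,9}:2  {3,4,5,6,7,8,9}:14
  |U|=8: {1,2,4,5,6,7,8,9}:2  {2,3,4,5,6,7,8,9}:16
  start at 0(b): 18
  start at 3(d): 2
sum over floor = 20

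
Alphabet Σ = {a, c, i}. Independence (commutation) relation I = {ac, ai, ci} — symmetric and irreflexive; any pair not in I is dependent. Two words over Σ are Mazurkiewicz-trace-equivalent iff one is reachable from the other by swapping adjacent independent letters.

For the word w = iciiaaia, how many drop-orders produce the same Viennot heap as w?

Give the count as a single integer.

piece 0:i — minimal
piece 1:c — minimal
piece 2:i rests on {0:i}
piece 3:i rests on {2:i}
piece 4:a — minimal
piece 5:a rests on {4:a}
piece 6:i rests on {3:i}
piece 7:a rests on {5:a}
minimal pieces: {0:i, 1:c, 4:a}
ways to finish when only these pieces remain (= sum over removing one remaining piece with nothing left below it):
  1 left: {1}→1  {6}→1  {7}→1
  2 left: {1,6}→2  {1,7}→2  {3,6}→1  {5,7}→1  {6,7}→2
  3 left: {1,3,6}→3  {1,5,7}→3  {1,6,7}→6  {2,3,6}→1  {3,6,7}→3  {4,5,7}→1  {5,6,7}→3
  4 left: {0,2,3,6}→1  {1,2,3,6}→4  {1,3,6,7}→12  {1,4,5,7}→4  {1,5,6,7}→12  {2,3,6,7}→4  {3,5,6,7}→6  {4,5,6,7}→4
  5 left: {0,1,2,3,6}→5  {0,2,3,6,7}→5  {1,2,3,6,7}→20  {1,3,5,6,7}→30  {1,4,5,6,7}→20  {2,3,5,6,7}→10  {3,4,5,6,7}→10
  6 left: {0,1,2,3,6,7}→30  {0,2,3,5,6,7}→15  {1,2,3,5,6,7}→60  {1,3,4,5,6,7}→60  {2,3,4,5,6,7}→20
  placing 0:i first → 140 extensions
  placing 1:c first → 35 extensions
  placing 4:a first → 105 extensions
total linear extensions = 280

280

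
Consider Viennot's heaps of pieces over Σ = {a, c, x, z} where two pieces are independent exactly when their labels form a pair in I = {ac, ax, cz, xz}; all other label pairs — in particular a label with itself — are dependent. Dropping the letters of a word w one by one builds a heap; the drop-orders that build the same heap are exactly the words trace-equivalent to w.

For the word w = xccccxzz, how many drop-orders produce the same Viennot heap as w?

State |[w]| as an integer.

0(x) covers ∅
1(c) covers 0:x
2(c) covers 1:c
3(c) covers 2:c
4(c) covers 3:c
5(x) covers 4:c
6(z) covers ∅
7(z) covers 6:z
floor of heap: 0:x, 6:z
completions by unplaced set U, small U first (add the entries for U minus each lowest piece of U):
  |U|=1: {5}:1  {7}:1
  |U|=2: {4,5}:1  {5,7}:2  {6,7}:1
  |U|=3: {3,4,5}:1  {4,5,7}:3  {5,6,7}:3
  |U|=4: {2,3,4,5}:1  {3,4,5,7}:4  {4,5,6,7}:6
  |U|=5: {1,2,3,4,5}:1  {2,3,4,5,7}:5  {3,4,5,6,7}:10
  |U|=6: {0,1,2,3,4,5}:1  {1,2,3,4,5,7}:6  {2,3,4,5,6,7}:15
  start at 0(x): 21
  start at 6(z): 7
sum over floor = 28

28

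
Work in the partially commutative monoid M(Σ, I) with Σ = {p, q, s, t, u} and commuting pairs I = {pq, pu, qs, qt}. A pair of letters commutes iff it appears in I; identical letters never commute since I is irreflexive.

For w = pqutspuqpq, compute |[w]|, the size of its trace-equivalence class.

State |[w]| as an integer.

drop 0:p onto floor
drop 1:q onto floor
drop 2:u onto {1:q}
drop 3:t onto {0:p, 2:u}
drop 4:s onto {3:t}
drop 5:p onto {4:s}
drop 6:u onto {4:s}
drop 7:q onto {6:u}
drop 8:p onto {5:p}
drop 9:q onto {7:q}
ground layer = {0:p, 1:q}
drop-orders for the pieces not yet dropped (sum over which currently-grounded one goes next):
  1 to go: {8} 1  {9} 1
  2 to go: {5,8} 1  {7,9} 1  {8,9} 2
  3 to go: {5,8,9} 3  {6,7,9} 1  {7,8,9} 3
  4 to go: {5,7,8,9} 6  {6,7,8,9} 4
  5 to go: {5,6,7,8,9} 10
  6 to go: {4,5,6,7,8,9} 10
  7 to go: {3,4,5,6,7,8,9} 10
  8 to go: {0,3,4,5,6,7,8,9} 10  {2,3,4,5,6,7,8,9} 10
  if 0:p drops first: 10 orders
  if 1:q drops first: 20 orders
heap linearizations: 30

30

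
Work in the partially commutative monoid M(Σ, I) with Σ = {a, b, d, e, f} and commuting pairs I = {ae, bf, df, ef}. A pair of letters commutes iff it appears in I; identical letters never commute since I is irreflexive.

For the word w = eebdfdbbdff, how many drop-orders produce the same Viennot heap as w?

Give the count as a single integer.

#0=e has no predecessor
#1=e depends on [0:e]
#2=b depends on [1:e]
#3=d depends on [2:b]
#4=f has no predecessor
#5=d depends on [3:d]
#6=b depends on [5:d]
#7=b depends on [6:b]
#8=d depends on [7:b]
#9=f depends on [4:f]
#10=f depends on [9:f]
sources: [0:e, 4:f]
N(rest) = Σ N(rest − s) over sources s of rest; N(one piece) = 1:
  size 1 → [8]=1  [10]=1
  size 2 → [7,8]=1  [8,10]=2  [9,10]=1
  size 3 → [4,9,10]=1  [6,7,8]=1  [7,8,10]=3  [8,9,10]=3
  size 4 → [4,8,9,10]=4  [5,6,7,8]=1  [6,7,8,10]=4  [7,8,9,10]=6
  size 5 → [3,5,6,7,8]=1  [4,7,8,9,10]=10  [5,6,7,8,10]=5  [6,7,8,9,10]=10
  size 6 → [2,3,5,6,7,8]=1  [3,5,6,7,8,10]=6  [4,6,7,8,9,10]=20  [5,6,7,8,9,10]=15
  size 7 → [1,2,3,5,6,7,8]=1  [2,3,5,6,7,8,10]=7  [3,5,6,7,8,9,10]=21  [4,5,6,7,8,9,10]=35
  size 8 → [0,1,2,3,5,6,7,8]=1  [1,2,3,5,6,7,8,10]=8  [2,3,5,6,7,8,9,10]=28  [3,4,5,6,7,8,9,10]=56
  size 9 → [0,1,2,3,5,6,7,8,10]=9  [1,2,3,5,6,7,8,9,10]=36  [2,3,4,5,6,7,8,9,10]=84
  first=0(e) contributes 120
  first=4(f) contributes 45
|[w]| = 165

165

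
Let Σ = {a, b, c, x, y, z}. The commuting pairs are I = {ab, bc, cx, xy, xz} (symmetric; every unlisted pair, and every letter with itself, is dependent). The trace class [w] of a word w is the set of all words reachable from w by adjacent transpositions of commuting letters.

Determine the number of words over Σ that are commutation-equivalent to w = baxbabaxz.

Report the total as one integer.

#0=b has no predecessor
#1=a has no predecessor
#2=x depends on [0:b, 1:a]
#3=b depends on [2:x]
#4=a depends on [2:x]
#5=b depends on [3:b]
#6=a depends on [4:a]
#7=x depends on [5:b, 6:a]
#8=z depends on [5:b, 6:a]
sources: [0:b, 1:a]
N(rest) = Σ N(rest − s) over sources s of rest; N(one piece) = 1:
  size 1 → [7]=1  [8]=1
  size 2 → [7,8]=2
  size 3 → [5,7,8]=2  [6,7,8]=2
  size 4 → [3,5,7,8]=2  [4,6,7,8]=2  [5,6,7,8]=4
  size 5 → [3,5,6,7,8]=6  [4,5,6,7,8]=6
  size 6 → [3,4,5,6,7,8]=12
  size 7 → [2,3,4,5,6,7,8]=12
  first=0(b) contributes 12
  first=1(a) contributes 12
|[w]| = 24

24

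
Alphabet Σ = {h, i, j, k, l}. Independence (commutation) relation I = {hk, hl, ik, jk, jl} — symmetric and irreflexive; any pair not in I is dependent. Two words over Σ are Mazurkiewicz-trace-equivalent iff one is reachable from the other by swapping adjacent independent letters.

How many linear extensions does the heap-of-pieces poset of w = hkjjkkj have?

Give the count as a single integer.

#0=h has no predecessor
#1=k has no predecessor
#2=j depends on [0:h]
#3=j depends on [2:j]
#4=k depends on [1:k]
#5=k depends on [4:k]
#6=j depends on [3:j]
sources: [0:h, 1:k]
N(rest) = Σ N(rest − s) over sources s of rest; N(one piece) = 1:
  size 1 → [5]=1  [6]=1
  size 2 → [3,6]=1  [4,5]=1  [5,6]=2
  size 3 → [1,4,5]=1  [2,3,6]=1  [3,5,6]=3  [4,5,6]=3
  size 4 → [0,2,3,6]=1  [1,4,5,6]=4  [2,3,5,6]=4  [3,4,5,6]=6
  size 5 → [0,2,3,5,6]=5  [1,3,4,5,6]=10  [2,3,4,5,6]=10
  first=0(h) contributes 20
  first=1(k) contributes 15
|[w]| = 35

35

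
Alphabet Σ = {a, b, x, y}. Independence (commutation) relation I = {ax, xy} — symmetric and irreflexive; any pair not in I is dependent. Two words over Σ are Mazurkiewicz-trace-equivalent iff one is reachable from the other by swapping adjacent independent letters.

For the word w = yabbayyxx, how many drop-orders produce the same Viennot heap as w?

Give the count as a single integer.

10

0(y) covers ∅
1(a) covers 0:y
2(b) covers 1:a
3(b) covers 2:b
4(a) covers 3:b
5(y) covers 4:a
6(y) covers 5:y
7(x) covers 3:b
8(x) covers 7:x
floor of heap: 0:y
completions by unplaced set U, small U first (add the entries for U minus each lowest piece of U):
  |U|=1: {6}:1  {8}:1
  |U|=2: {5,6}:1  {6,8}:2  {7,8}:1
  |U|=3: {4,5,6}:1  {5,6,8}:3  {6,7,8}:3
  |U|=4: {4,5,6,8}:4  {5,6,7,8}:6
  |U|=5: {4,5,6,7,8}:10
  |U|=6: {3,4,5,6,7,8}:10
  |U|=7: {2,3,4,5,6,7,8}:10
  start at 0(y): 10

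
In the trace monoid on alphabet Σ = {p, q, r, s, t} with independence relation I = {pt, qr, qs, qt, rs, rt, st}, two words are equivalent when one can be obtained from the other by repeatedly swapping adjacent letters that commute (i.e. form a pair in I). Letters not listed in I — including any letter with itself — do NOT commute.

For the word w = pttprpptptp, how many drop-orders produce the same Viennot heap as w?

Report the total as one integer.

330

#0=p has no predecessor
#1=t has no predecessor
#2=t depends on [1:t]
#3=p depends on [0:p]
#4=r depends on [3:p]
#5=p depends on [4:r]
#6=p depends on [5:p]
#7=t depends on [2:t]
#8=p depends on [6:p]
#9=t depends on [7:t]
#10=p depends on [8:p]
sources: [0:p, 1:t]
N(rest) = Σ N(rest − s) over sources s of rest; N(one piece) = 1:
  size 1 → [9]=1  [10]=1
  size 2 → [7,9]=1  [8,10]=1  [9,10]=2
  size 3 → [2,7,9]=1  [6,8,10]=1  [7,9,10]=3  [8,9,10]=3
  size 4 → [1,2,7,9]=1  [2,7,9,10]=4  [5,6,8,10]=1  [6,8,9,10]=4  [7,8,9,10]=6
  size 5 → [1,2,7,9,10]=5  [2,7,8,9,10]=10  [4,5,6,8,10]=1  [5,6,8,9,10]=5  [6,7,8,9,10]=10
  size 6 → [1,2,7,8,9,10]=15  [2,6,7,8,9,10]=20  [3,4,5,6,8,10]=1  [4,5,6,8,9,10]=6  [5,6,7,8,9,10]=15
  size 7 → [0,3,4,5,6,8,10]=1  [1,2,6,7,8,9,10]=35  [2,5,6,7,8,9,10]=35  [3,4,5,6,8,9,10]=7  [4,5,6,7,8,9,10]=21
  size 8 → [0,3,4,5,6,8,9,10]=8  [1,2,5,6,7,8,9,10]=70  [2,4,5,6,7,8,9,10]=56  [3,4,5,6,7,8,9,10]=28
  size 9 → [0,3,4,5,6,7,8,9,10]=36  [1,2,4,5,6,7,8,9,10]=126  [2,3,4,5,6,7,8,9,10]=84
  first=0(p) contributes 210
  first=1(t) contributes 120
|[w]| = 330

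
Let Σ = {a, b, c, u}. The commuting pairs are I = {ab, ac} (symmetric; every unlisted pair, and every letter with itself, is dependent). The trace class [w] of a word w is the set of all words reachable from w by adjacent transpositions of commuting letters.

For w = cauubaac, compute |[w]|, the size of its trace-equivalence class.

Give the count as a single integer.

12

0(c) covers ∅
1(a) covers ∅
2(u) covers 0:c, 1:a
3(u) covers 2:u
4(b) covers 3:u
5(a) covers 3:u
6(a) covers 5:a
7(c) covers 4:b
floor of heap: 0:c, 1:a
completions by unplaced set U, small U first (add the entries for U minus each lowest piece of U):
  |U|=1: {6}:1  {7}:1
  |U|=2: {4,7}:1  {5,6}:1  {6,7}:2
  |U|=3: {4,6,7}:3  {5,6,7}:3
  |U|=4: {4,5,6,7}:6
  |U|=5: {3,4,5,6,7}:6
  |U|=6: {2,3,4,5,6,7}:6
  start at 0(c): 6
  start at 1(a): 6
sum over floor = 12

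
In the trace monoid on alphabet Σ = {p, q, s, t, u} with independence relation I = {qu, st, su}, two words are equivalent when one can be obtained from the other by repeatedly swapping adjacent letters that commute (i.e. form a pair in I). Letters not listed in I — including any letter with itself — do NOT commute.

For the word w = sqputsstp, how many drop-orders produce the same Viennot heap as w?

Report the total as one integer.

piece 0:s — minimal
piece 1:q rests on {0:s}
piece 2:p rests on {1:q}
piece 3:u rests on {2:p}
piece 4:t rests on {3:u}
piece 5:s rests on {2:p}
piece 6:s rests on {5:s}
piece 7:t rests on {4:t}
piece 8:p rests on {6:s, 7:t}
minimal pieces: {0:s}
ways to finish when only these pieces remain (= sum over removing one remaining piece with nothing left below it):
  1 left: {8}→1
  2 left: {6,8}→1  {7,8}→1
  3 left: {4,7,8}→1  {5,6,8}→1  {6,7,8}→2
  4 left: {3,4,7,8}→1  {4,6,7,8}→3  {5,6,7,8}→3
  5 left: {3,4,6,7,8}→4  {4,5,6,7,8}→6
  6 left: {3,4,5,6,7,8}→10
  7 left: {2,3,4,5,6,7,8}→10
  placing 0:s first → 10 extensions

10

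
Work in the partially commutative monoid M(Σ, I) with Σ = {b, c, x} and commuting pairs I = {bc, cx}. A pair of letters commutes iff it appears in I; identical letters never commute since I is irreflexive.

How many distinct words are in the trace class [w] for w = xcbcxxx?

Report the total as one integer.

21

piece 0:x — minimal
piece 1:c — minimal
piece 2:b rests on {0:x}
piece 3:c rests on {1:c}
piece 4:x rests on {2:b}
piece 5:x rests on {4:x}
piece 6:x rests on {5:x}
minimal pieces: {0:x, 1:c}
ways to finish when only these pieces remain (= sum over removing one remaining piece with nothing left below it):
  1 left: {3}→1  {6}→1
  2 left: {1,3}→1  {3,6}→2  {5,6}→1
  3 left: {1,3,6}→3  {3,5,6}→3  {4,5,6}→1
  4 left: {1,3,5,6}→6  {2,4,5,6}→1  {3,4,5,6}→4
  5 left: {0,2,4,5,6}→1  {1,3,4,5,6}→10  {2,3,4,5,6}→5
  placing 0:x first → 15 extensions
  placing 1:c first → 6 extensions
total linear extensions = 21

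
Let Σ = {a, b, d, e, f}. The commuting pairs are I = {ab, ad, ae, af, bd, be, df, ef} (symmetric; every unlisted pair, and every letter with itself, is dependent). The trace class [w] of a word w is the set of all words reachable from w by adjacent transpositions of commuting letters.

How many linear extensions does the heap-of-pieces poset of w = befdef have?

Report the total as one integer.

#0=b has no predecessor
#1=e has no predecessor
#2=f depends on [0:b]
#3=d depends on [1:e]
#4=e depends on [3:d]
#5=f depends on [2:f]
sources: [0:b, 1:e]
N(rest) = Σ N(rest − s) over sources s of rest; N(one piece) = 1:
  size 1 → [4]=1  [5]=1
  size 2 → [2,5]=1  [3,4]=1  [4,5]=2
  size 3 → [0,2,5]=1  [1,3,4]=1  [2,4,5]=3  [3,4,5]=3
  size 4 → [0,2,4,5]=4  [1,3,4,5]=4  [2,3,4,5]=6
  first=0(b) contributes 10
  first=1(e) contributes 10
|[w]| = 20

20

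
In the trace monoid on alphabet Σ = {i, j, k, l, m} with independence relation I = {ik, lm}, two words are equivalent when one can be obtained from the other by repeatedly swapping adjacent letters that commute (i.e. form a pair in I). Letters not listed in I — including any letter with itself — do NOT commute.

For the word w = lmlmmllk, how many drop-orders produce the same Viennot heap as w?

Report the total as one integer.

piece 0:l — minimal
piece 1:m — minimal
piece 2:l rests on {0:l}
piece 3:m rests on {1:m}
piece 4:m rests on {3:m}
piece 5:l rests on {2:l}
piece 6:l rests on {5:l}
piece 7:k rests on {4:m, 6:l}
minimal pieces: {0:l, 1:m}
ways to finish when only these pieces remain (= sum over removing one remaining piece with nothing left below it):
  1 left: {7}→1
  2 left: {4,7}→1  {6,7}→1
  3 left: {3,4,7}→1  {4,6,7}→2  {5,6,7}→1
  4 left: {1,3,4,7}→1  {2,5,6,7}→1  {3,4,6,7}→3  {4,5,6,7}→3
  5 left: {0,2,5,6,7}→1  {1,3,4,6,7}→4  {2,4,5,6,7}→4  {3,4,5,6,7}→6
  6 left: {0,2,4,5,6,7}→5  {1,3,4,5,6,7}→10  {2,3,4,5,6,7}→10
  placing 0:l first → 20 extensions
  placing 1:m first → 15 extensions
total linear extensions = 35

35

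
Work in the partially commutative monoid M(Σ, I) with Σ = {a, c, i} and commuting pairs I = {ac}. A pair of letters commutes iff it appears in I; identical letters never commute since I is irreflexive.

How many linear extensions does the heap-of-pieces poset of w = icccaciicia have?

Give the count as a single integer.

piece 0:i — minimal
piece 1:c rests on {0:i}
piece 2:c rests on {1:c}
piece 3:c rests on {2:c}
piece 4:a rests on {0:i}
piece 5:c rests on {3:c}
piece 6:i rests on {4:a, 5:c}
piece 7:i rests on {6:i}
piece 8:c rests on {7:i}
piece 9:i rests on {8:c}
piece 10:a rests on {9:i}
minimal pieces: {0:i}
ways to finish when only these pieces remain (= sum over removing one remaining piece with nothing left below it):
  1 left: {10}→1
  2 left: {9,10}→1
  3 left: {8,9,10}→1
  4 left: {7,8,9,10}→1
  5 left: {6,7,8,9,10}→1
  6 left: {4,6,7,8,9,10}→1  {5,6,7,8,9,10}→1
  7 left: {3,5,6,7,8,9,10}→1  {4,5,6,7,8,9,10}→2
  8 left: {2,3,5,6,7,8,9,10}→1  {3,4,5,6,7,8,9,10}→3
  9 left: {1,2,3,5,6,7,8,9,10}→1  {2,3,4,5,6,7,8,9,10}→4
  placing 0:i first → 5 extensions

5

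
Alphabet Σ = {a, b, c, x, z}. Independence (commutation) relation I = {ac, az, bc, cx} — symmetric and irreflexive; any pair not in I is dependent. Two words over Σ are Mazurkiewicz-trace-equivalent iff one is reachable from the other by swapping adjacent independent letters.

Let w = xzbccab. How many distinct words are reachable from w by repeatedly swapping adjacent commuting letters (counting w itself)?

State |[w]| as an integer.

drop 0:x onto floor
drop 1:z onto {0:x}
drop 2:b onto {1:z}
drop 3:c onto {1:z}
drop 4:c onto {3:c}
drop 5:a onto {2:b}
drop 6:b onto {5:a}
ground layer = {0:x}
drop-orders for the pieces not yet dropped (sum over which currently-grounded one goes next):
  1 to go: {4} 1  {6} 1
  2 to go: {3,4} 1  {4,6} 2  {5,6} 1
  3 to go: {2,5,6} 1  {3,4,6} 3  {4,5,6} 3
  4 to go: {2,4,5,6} 4  {3,4,5,6} 6
  5 to go: {2,3,4,5,6} 10
  if 0:x drops first: 10 orders

10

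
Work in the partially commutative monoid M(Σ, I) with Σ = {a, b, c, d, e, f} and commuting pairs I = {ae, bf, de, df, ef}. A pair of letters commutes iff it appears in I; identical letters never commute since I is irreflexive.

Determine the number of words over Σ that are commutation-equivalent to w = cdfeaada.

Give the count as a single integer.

14

piece 0:c — minimal
piece 1:d rests on {0:c}
piece 2:f rests on {0:c}
piece 3:e rests on {0:c}
piece 4:a rests on {1:d, 2:f}
piece 5:a rests on {4:a}
piece 6:d rests on {5:a}
piece 7:a rests on {6:d}
minimal pieces: {0:c}
ways to finish when only these pieces remain (= sum over removing one remaining piece with nothing left below it):
  1 left: {3}→1  {7}→1
  2 left: {3,7}→2  {6,7}→1
  3 left: {3,6,7}→3  {5,6,7}→1
  4 left: {3,5,6,7}→4  {4,5,6,7}→1
  5 left: {1,4,5,6,7}→1  {2,4,5,6,7}→1  {3,4,5,6,7}→5
  6 left: {1,2,4,5,6,7}→2  {1,3,4,5,6,7}→6  {2,3,4,5,6,7}→6
  placing 0:c first → 14 extensions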